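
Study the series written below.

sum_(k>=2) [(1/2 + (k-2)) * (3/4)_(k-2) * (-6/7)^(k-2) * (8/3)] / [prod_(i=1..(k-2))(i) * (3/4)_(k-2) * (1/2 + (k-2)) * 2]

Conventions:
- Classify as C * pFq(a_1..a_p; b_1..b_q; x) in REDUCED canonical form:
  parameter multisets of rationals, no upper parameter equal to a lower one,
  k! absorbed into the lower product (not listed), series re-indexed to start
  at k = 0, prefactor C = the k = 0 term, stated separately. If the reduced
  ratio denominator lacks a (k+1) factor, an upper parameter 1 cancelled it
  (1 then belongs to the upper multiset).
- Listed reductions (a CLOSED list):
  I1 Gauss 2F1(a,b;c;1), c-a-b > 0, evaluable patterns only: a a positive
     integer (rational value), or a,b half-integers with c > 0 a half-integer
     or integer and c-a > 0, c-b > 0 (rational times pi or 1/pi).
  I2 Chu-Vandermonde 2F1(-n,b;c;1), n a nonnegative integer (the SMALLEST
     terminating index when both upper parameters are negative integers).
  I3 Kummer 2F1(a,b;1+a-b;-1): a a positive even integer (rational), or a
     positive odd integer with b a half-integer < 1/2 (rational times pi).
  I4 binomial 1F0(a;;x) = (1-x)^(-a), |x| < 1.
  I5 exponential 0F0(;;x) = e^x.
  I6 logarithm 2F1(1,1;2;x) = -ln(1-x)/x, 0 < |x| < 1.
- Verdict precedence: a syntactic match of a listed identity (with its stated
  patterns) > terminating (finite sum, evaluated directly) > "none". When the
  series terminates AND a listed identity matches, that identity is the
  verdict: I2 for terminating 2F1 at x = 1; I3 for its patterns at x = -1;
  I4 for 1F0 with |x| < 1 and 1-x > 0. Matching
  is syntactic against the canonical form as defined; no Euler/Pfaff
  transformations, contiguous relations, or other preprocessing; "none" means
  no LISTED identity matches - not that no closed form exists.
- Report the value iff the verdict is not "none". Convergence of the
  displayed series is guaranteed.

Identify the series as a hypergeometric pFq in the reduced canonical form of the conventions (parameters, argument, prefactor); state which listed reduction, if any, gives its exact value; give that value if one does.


Key observation: x = (-6/7) and the parameter 3/4 appears in both the upper and lower lists and cancels (alongside the other common factor).
Step ratio: r(k) = (-6/7) * 1 / [(k+1)] - poly over poly, x = (-6/7) from leading terms; C = 4/3 at k = 0.

With C = 4/3: the canonical form is 0F0(-; -; -6/7). Verdict: this is the exponential series (I5) (the 0F0 exponential series at x = -6/7). Hence: (4/3) * e^(-6/7).


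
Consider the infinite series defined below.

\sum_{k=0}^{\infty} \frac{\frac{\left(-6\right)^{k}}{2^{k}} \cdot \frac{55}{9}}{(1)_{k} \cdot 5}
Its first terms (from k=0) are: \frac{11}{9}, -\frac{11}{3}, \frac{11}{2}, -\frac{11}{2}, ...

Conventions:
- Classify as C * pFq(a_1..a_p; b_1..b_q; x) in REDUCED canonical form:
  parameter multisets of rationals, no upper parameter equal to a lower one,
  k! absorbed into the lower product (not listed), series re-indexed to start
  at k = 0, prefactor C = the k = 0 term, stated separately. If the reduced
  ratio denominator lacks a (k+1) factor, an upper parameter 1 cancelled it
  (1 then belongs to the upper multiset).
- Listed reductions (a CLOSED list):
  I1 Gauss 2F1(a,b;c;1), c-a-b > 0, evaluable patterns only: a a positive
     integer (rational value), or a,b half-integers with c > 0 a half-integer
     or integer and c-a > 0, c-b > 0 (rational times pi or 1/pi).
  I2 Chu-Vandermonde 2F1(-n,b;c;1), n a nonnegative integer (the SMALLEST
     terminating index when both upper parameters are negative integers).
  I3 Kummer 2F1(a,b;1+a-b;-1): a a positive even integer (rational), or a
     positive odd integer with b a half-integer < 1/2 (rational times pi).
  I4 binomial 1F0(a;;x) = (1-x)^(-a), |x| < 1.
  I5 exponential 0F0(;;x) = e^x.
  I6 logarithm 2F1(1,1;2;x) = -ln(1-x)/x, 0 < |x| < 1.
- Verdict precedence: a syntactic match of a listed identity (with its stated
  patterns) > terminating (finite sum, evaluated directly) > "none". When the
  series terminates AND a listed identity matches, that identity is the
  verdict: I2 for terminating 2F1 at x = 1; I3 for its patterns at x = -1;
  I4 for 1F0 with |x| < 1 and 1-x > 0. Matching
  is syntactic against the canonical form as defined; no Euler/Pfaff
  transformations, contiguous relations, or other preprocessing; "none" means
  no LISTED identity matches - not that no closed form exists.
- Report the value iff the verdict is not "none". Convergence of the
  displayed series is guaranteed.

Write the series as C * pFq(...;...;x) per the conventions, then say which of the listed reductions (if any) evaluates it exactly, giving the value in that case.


Classification (C = \frac{11}{9}): 0F0 with upper {-}, lower {-}, argument x = -3. Verdict: this is the exponential series (I5) (the 0F0 exponential series at x = -3). Value: \frac{11}{9} \cdot e^{-3}.

Structural cue: t_0 = \frac{11}{9} here, and (1)_k (C = 11/9) is k! itself.
Ratio: r(k) = -3 * 1 / [(k+1)] - rational; roots negated = parameters, x = -3, C = \frac{11}{9}.


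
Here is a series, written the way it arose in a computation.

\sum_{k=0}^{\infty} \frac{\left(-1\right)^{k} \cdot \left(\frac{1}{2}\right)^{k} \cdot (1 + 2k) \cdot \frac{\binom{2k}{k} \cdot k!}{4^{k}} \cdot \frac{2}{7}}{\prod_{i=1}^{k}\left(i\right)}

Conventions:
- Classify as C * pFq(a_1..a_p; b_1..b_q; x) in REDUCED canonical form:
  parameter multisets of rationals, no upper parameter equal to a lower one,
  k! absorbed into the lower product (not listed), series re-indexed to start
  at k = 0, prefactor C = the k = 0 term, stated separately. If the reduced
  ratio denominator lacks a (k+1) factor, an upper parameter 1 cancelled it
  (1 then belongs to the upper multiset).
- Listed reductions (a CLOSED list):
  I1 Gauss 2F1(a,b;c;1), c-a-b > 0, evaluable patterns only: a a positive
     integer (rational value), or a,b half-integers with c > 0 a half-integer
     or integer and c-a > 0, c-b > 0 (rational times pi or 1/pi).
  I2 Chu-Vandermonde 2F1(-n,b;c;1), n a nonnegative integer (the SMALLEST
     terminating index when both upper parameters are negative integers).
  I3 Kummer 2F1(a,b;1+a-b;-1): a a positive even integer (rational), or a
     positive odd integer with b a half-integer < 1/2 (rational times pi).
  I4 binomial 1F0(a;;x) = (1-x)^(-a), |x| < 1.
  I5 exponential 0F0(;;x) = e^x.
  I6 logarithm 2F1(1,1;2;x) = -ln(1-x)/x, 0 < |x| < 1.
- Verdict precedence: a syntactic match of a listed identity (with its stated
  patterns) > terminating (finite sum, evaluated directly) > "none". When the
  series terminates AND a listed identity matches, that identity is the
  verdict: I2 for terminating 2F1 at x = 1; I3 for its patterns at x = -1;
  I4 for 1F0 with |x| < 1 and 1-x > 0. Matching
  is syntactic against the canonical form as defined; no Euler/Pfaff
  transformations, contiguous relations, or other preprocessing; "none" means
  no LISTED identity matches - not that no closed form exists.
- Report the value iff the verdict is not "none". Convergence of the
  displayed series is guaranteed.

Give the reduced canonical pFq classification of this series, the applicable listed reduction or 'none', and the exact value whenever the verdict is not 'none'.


With C = \frac{2}{7}: the canonical form is 1F0(\frac{3}{2}; -; -\frac{1}{2}). Verdict: binomial (I4) applies (the 1F0 binomial series: exponent -3/2, x = -\frac{1}{2}). Exact value: \frac{2}{7} \cdot \left(\frac{3}{2}\right)^{-\frac{3}{2}}.

First insight: with t_0 = \frac{2}{7}, the product of the first k integers (C = 2/7) is k!.
Ratio: r(k) = -\frac{1}{2} * (k+\frac{3}{2}) / [(k+1)] - poly over poly, x = -\frac{1}{2} from leading terms; C = \frac{2}{7} at k = 0.


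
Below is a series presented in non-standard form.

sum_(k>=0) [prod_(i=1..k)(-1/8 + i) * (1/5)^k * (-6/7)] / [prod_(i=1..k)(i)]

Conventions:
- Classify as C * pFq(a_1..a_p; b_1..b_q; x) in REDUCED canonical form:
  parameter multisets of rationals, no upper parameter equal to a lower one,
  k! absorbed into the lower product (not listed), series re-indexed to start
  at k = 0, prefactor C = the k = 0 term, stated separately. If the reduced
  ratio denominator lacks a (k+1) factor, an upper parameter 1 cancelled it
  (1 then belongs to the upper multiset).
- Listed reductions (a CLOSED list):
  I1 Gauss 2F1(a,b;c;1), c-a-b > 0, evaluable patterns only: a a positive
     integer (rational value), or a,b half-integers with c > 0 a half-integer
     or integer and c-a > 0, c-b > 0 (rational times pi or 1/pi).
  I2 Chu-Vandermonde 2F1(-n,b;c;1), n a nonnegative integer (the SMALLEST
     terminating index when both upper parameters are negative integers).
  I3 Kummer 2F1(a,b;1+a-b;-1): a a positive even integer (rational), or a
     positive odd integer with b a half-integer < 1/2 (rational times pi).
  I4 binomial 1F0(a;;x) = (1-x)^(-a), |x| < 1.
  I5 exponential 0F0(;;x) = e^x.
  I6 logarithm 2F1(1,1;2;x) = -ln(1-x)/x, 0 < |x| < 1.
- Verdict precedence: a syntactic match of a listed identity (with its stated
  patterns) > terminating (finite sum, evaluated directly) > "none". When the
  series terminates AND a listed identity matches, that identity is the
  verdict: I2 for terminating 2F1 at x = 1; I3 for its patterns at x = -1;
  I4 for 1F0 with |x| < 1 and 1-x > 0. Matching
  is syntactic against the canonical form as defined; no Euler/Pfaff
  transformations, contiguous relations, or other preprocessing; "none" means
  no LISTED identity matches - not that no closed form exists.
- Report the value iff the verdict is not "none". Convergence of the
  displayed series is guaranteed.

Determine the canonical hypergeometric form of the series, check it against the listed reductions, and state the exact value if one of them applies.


The series (x = 1/5) is 1F0: upper {7/8}, lower {-}, prefactor -6/7. Verdict: binomial (I4) applies (the 1F0 binomial series: exponent -7/8, x = 1/5). Exact value: (-6/7) * (4/5)^(-7/8).

Structural cue: x = (1/5) and the product of the first k integers (prefactor -6/7) is k!.
Consecutive-term ratio: r(k) = (1/5) * (k+7/8) / [(k+1)] - rational in k. x = (1/5); t_0 = -6/7; negate the roots.


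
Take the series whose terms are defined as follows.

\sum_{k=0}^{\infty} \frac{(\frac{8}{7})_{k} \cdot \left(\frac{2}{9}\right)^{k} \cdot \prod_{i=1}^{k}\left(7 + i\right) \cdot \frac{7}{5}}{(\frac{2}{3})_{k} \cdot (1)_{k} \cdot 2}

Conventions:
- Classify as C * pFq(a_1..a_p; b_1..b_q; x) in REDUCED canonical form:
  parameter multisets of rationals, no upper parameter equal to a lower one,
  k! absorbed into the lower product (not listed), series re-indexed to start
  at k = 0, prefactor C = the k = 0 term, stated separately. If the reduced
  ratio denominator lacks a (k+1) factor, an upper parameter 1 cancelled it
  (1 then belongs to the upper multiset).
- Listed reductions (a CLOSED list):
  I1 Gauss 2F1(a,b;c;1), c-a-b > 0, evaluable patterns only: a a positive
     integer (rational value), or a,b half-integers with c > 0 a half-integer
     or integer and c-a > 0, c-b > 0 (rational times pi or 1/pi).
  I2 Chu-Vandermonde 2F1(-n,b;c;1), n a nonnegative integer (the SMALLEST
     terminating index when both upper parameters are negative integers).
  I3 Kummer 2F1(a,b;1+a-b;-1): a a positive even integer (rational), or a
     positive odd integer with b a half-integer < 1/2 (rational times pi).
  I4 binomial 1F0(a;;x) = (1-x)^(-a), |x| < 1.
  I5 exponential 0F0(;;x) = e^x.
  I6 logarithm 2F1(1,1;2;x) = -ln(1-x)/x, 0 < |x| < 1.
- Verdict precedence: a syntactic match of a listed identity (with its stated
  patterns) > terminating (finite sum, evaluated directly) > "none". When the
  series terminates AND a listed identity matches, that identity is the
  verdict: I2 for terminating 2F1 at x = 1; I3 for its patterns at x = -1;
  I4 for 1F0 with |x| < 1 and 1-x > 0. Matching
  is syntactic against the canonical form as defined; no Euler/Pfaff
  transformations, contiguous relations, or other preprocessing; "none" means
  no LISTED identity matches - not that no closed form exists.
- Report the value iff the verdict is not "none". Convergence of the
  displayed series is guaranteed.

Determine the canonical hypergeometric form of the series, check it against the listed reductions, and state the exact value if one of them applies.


The series (x = \frac{2}{9}) is 2F1: upper {\frac{8}{7}, 8}, lower {\frac{2}{3}}, prefactor \frac{7}{10}. Verdict: none (x = \frac{2}{9}): each listed identity misses the multisets {\frac{8}{7}, 8} ; {\frac{2}{3}}.

Key observation: x = \frac{2}{9} and (1)_k (C = 7/10, x = 2/9) is k! itself.
Ratio: r(k) = \frac{2}{9} * (k+\frac{8}{7}) (k+8) / [(k+\frac{2}{3}) (k+1)] - rational in k. x = \frac{2}{9}; t_0 = \frac{7}{10}; negate the roots.


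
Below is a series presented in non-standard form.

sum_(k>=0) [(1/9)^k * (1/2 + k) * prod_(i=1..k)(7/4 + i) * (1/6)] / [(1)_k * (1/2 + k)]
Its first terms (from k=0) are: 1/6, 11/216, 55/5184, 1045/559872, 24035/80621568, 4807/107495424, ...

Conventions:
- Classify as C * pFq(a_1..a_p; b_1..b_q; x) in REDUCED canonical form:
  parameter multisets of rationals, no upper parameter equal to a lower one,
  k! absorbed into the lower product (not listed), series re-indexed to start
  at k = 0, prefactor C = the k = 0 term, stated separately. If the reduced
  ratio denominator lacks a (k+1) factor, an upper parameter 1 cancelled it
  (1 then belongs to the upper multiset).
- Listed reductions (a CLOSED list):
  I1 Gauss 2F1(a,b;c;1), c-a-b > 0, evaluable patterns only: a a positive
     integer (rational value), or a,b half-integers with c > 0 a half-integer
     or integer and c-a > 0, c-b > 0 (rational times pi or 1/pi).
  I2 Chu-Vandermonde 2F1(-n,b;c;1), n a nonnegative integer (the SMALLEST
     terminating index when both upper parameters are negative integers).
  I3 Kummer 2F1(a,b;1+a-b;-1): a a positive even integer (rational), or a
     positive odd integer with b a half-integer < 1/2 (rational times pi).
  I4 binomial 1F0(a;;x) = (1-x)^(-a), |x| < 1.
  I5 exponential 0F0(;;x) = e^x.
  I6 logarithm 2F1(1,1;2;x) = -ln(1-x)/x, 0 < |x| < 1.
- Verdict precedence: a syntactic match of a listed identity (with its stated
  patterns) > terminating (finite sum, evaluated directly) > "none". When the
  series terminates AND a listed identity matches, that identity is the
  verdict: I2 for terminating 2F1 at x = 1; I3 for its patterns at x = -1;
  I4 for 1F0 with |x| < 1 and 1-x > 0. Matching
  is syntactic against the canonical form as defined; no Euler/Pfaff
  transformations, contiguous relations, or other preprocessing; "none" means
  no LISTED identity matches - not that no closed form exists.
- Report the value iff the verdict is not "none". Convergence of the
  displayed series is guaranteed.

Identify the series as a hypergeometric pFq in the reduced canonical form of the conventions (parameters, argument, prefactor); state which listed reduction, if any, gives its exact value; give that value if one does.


The series (x = 1/9) is 1F0: upper {11/4}, lower {-}, prefactor 1/6. Verdict (x = 1/9): the binomial series (I4) applies (the 1F0 binomial series: exponent -11/4, x = 1/9). Its exact value is (1/6) * (8/9)^(-11/4).

Key observation: t_0 being 1/6, the running product (prefactor 1/6) telescopes to a rising factorial.
Adjacent-term ratio: r(k) = (1/9) * (k+11/4) / [(k+1)] - rational; roots negated = parameters, x = (1/9), C = 1/6.


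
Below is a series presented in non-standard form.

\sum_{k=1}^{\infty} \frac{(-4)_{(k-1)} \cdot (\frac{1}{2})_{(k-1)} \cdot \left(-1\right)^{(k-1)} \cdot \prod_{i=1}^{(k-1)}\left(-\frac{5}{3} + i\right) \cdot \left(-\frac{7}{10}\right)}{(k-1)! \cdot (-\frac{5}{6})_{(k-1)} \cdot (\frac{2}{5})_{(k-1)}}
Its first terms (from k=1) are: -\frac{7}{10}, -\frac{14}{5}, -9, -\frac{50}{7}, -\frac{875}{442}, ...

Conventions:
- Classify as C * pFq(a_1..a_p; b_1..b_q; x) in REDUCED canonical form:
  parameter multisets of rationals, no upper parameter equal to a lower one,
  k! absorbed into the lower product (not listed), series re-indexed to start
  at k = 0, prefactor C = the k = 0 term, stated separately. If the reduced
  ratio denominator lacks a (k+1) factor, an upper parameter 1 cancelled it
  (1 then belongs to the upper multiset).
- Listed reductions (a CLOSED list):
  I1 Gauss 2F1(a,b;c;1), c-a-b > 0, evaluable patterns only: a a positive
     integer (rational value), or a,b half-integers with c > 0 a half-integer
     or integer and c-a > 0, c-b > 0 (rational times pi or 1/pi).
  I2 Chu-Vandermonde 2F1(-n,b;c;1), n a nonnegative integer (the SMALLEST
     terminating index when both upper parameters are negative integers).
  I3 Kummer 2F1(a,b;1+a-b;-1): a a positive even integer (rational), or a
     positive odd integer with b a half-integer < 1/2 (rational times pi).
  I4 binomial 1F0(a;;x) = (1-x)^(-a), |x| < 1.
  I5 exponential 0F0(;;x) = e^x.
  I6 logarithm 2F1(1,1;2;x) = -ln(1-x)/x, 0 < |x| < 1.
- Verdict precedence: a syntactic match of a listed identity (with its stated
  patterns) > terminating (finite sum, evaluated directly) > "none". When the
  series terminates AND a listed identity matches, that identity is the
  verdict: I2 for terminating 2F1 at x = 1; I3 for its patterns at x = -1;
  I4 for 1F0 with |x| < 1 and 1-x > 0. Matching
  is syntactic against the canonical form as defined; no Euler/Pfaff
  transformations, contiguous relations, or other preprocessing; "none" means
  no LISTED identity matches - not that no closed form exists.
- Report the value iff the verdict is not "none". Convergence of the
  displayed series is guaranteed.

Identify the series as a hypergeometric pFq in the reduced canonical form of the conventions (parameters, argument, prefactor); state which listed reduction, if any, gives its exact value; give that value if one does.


Classification (C = -\frac{7}{10}): 3F2 with upper {-4, -\frac{2}{3}, \frac{1}{2}}, lower {-\frac{5}{6}, \frac{2}{5}}, argument x = -1. Verdict: terminating - upper parameter -4 makes this a finite sum (last index 4), evaluated exactly. Exact value: -\frac{33450}{1547}.

Key step: x = -1 and the running product (prefactor -7/10) telescopes to a rising factorial.
Ratio: r(k) = -1 * (k-4) (k-\frac{2}{3}) (k+\frac{1}{2}) / [(k-\frac{5}{6}) (k+\frac{2}{5}) (k+1)] - poly over poly, x = -1 from leading terms; C = -\frac{7}{10} at k = 0.


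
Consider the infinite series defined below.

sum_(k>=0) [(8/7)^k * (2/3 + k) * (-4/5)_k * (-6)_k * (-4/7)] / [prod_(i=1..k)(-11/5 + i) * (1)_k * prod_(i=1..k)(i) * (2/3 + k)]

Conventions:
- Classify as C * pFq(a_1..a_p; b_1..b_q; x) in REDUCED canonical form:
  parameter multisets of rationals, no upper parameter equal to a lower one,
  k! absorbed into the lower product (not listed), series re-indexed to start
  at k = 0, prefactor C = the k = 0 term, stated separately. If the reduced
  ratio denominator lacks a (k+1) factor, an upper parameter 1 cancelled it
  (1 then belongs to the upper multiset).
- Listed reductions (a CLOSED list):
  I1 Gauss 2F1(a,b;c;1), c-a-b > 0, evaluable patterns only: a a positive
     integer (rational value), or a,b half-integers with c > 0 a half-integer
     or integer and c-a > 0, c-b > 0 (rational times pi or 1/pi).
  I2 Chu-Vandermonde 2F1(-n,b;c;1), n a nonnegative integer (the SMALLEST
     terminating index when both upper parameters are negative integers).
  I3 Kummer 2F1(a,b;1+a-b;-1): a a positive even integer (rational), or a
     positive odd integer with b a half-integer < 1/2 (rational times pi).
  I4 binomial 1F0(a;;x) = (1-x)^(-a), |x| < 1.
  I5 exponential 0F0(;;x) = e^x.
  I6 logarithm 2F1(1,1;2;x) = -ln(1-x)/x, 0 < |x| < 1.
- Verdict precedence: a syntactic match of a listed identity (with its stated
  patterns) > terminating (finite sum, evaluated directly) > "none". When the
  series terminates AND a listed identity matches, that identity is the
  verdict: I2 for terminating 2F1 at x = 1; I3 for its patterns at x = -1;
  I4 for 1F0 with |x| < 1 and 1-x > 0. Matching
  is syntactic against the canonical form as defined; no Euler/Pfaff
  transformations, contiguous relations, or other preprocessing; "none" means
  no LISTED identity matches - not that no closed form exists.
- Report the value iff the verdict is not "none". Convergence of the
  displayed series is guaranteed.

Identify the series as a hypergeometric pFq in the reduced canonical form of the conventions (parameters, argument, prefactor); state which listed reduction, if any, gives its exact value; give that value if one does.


Canonical form: C = -4/7 times 2F2 with upper {-6, -4/5}, lower {-6/5, 1}, x = 8/7. Verdict: terminating. With -6 upstairs the series is a 7-term polynomial sum; evaluated term by term. Its exact value is 1520462396/422477559.

The tell: with t_0 = -4/7, striking the common factor k + 2/3 reduces the term (C = -4/7, x = 8/7).
Term ratio: r(k) = (8/7) * (k-6) (k-4/5) / [(k-6/5) (k+1) (k+1)] - rational in k. x = (8/7); t_0 = -4/7; negate the roots.


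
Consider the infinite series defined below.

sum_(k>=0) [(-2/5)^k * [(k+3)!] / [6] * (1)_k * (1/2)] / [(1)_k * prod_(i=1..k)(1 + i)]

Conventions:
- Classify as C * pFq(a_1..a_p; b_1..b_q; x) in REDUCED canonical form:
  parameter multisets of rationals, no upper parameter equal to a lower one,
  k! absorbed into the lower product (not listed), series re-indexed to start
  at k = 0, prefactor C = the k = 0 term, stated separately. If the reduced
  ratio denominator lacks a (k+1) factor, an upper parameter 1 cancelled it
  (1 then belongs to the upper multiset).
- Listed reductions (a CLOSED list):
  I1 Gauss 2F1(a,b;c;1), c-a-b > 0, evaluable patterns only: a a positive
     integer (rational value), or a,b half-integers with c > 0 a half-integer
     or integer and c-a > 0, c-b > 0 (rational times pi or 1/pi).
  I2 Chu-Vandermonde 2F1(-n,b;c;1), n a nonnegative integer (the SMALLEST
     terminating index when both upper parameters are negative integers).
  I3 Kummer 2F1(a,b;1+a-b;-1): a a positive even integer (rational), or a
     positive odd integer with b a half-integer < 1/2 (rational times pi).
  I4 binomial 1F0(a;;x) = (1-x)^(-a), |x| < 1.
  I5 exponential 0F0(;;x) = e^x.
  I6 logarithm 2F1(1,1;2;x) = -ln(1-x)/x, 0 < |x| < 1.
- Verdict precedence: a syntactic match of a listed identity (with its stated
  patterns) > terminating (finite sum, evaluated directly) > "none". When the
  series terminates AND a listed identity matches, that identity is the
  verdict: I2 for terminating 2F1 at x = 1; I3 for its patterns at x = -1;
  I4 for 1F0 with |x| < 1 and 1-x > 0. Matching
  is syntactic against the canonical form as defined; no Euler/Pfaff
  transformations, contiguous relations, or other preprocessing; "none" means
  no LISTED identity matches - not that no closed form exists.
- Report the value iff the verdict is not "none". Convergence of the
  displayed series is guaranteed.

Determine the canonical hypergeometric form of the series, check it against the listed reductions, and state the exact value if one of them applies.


This is 1/2 * 2F1(1, 4; 2; -2/5) in reduced canonical form. Verdict: none. Every listed pattern misses the 2F1 form at -2/5, upper {1, 4}.

Structural cue: from the first term 1/2: the factorial ratio (C = 1/2) (k+a-1)!/(a-1)! is a rising factorial (a)_k.
Ratio: r(k) = (-2/5) * (k+1) (k+4) / [(k+2) (k+1)] - rational; roots negated = parameters, x = (-2/5), C = 1/2.


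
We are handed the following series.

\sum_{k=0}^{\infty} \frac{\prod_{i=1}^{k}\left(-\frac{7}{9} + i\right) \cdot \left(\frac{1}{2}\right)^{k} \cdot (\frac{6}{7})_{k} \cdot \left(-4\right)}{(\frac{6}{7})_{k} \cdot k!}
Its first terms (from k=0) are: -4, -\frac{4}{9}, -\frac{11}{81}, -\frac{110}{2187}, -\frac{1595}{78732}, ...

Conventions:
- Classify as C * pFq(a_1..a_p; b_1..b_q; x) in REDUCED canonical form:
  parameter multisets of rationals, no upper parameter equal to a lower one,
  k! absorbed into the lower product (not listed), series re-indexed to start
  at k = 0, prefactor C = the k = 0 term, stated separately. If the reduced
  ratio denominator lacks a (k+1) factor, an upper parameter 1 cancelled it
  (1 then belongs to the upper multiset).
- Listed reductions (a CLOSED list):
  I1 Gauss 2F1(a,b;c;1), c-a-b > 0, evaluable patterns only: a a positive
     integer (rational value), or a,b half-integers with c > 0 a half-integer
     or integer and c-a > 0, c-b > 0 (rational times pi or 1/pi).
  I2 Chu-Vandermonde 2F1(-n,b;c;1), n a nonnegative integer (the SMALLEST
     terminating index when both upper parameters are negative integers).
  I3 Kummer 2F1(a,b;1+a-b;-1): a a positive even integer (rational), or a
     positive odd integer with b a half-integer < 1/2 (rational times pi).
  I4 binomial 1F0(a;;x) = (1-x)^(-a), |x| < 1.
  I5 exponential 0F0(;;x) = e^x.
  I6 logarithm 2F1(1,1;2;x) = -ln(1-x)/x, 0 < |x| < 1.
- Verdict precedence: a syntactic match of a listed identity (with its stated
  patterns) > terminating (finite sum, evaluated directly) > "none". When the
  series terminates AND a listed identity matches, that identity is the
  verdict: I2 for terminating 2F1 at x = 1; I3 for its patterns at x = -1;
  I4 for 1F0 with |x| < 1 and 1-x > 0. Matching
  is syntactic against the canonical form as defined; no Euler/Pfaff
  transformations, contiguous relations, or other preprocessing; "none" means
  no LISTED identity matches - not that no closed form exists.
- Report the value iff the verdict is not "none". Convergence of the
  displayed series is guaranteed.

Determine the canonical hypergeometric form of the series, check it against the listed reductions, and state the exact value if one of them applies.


Canonical form: C = -4 times 1F0 with upper {\frac{2}{9}}, lower {-}, x = \frac{1}{2}. Verdict (x = \frac{1}{2}): binomial (I4) applies (the 1F0 binomial series: exponent -2/9, x = \frac{1}{2}). Sum: \left(-4\right) \cdot \left(\frac{1}{2}\right)^{-\frac{2}{9}}.

Key observation: t_0 = -4 here, and the parameter 6/7 appears in both the upper and lower lists and cancels.
Term ratio: r(k) = \frac{1}{2} * (k+\frac{2}{9}) / [(k+1)] - poly over poly, x = \frac{1}{2} from leading terms; C = -4 at k = 0.


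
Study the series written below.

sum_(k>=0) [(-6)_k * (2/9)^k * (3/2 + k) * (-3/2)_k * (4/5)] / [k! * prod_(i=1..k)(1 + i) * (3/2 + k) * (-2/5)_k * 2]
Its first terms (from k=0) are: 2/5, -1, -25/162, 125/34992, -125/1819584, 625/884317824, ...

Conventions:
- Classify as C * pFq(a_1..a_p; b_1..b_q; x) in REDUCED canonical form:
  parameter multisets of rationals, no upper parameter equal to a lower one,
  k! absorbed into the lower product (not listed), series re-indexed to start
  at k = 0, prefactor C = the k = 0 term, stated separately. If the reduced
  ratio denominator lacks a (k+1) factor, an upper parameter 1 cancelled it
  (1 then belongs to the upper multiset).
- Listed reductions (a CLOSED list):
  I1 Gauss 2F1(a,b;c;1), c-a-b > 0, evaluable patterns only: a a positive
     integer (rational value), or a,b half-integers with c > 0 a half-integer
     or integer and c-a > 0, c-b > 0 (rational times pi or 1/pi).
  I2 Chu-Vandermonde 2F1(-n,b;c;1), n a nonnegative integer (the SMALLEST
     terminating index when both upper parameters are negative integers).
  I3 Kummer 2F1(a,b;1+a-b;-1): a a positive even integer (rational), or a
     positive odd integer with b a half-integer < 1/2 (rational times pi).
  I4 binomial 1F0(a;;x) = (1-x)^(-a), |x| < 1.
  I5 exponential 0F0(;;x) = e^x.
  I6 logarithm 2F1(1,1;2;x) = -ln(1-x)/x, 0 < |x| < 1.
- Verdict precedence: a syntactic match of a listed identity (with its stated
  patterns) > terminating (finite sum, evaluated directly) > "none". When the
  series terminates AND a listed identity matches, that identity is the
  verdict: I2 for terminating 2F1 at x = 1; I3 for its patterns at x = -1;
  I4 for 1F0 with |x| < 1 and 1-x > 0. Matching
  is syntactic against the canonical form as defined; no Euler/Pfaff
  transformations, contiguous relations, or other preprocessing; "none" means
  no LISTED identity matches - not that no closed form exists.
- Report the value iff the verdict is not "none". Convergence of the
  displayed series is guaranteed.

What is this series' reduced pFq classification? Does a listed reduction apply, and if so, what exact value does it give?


The tell: from the first term 2/5: striking the common factor k + 3/2 reduces the term (C = 2/5).
Term ratio: r(k) = (2/9) * (k-6) (k-3/2) / [(k-2/5) (k+2) (k+1)] - rational in k, leading ratio (2/9); with t_0 = 2/5, classification follows.

Reduced: x = 2/9, 2F2, upper = {-6, -3/2}, lower = {-2/5, 2}, C = 2/5. Verdict: terminating - no listed pattern fits, but -6 in the upper list cuts the series at k = 6; direct evaluation. Hence: -4123195462099/5491613687040.


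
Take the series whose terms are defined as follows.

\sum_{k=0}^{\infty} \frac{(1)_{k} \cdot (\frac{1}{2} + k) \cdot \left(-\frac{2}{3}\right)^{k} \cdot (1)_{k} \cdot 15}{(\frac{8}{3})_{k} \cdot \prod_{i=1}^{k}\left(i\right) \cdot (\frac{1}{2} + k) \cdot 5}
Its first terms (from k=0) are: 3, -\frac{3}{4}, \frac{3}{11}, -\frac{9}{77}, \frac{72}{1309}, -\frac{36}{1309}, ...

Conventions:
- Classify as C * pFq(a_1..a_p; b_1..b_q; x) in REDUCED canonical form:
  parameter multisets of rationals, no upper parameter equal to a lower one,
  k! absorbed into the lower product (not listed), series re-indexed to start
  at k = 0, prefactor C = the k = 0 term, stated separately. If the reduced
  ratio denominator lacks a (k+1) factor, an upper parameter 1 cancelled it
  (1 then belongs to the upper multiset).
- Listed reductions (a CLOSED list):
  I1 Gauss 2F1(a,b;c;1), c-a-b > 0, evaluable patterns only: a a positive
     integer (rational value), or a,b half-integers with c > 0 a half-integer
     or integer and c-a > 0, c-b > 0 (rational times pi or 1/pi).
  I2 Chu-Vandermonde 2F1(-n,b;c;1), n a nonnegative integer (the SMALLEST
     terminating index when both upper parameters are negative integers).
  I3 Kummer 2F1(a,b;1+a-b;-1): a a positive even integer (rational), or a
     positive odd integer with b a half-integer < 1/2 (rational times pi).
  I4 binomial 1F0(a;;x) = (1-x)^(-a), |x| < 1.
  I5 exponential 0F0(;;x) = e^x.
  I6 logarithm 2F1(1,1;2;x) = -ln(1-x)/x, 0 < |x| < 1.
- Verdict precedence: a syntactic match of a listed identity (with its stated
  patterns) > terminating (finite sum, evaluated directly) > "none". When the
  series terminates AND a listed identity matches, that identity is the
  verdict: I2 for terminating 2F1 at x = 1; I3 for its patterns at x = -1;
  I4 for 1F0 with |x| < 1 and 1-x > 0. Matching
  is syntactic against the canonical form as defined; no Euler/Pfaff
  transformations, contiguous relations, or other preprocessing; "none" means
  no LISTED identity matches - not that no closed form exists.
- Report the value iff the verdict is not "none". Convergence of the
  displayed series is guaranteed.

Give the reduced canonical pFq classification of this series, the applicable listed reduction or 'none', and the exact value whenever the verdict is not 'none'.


First insight: with t_0 = 3, the factor k + 1/2 cancels (top and bottom), leaving C = 3.
Ratio: r(k) = -\frac{2}{3} * (k+1) (k+1) / [(k+\frac{8}{3}) (k+1)] - rational in k, leading ratio -\frac{2}{3}; with t_0 = 3, classification follows.

At argument -\frac{2}{3}: a 2F1 with upper {1, 1}, lower {\frac{8}{3}}, scaled by C = 3. Verdict: none. Every listed pattern misses the 2F1 form at -\frac{2}{3}, upper {1, 1}.


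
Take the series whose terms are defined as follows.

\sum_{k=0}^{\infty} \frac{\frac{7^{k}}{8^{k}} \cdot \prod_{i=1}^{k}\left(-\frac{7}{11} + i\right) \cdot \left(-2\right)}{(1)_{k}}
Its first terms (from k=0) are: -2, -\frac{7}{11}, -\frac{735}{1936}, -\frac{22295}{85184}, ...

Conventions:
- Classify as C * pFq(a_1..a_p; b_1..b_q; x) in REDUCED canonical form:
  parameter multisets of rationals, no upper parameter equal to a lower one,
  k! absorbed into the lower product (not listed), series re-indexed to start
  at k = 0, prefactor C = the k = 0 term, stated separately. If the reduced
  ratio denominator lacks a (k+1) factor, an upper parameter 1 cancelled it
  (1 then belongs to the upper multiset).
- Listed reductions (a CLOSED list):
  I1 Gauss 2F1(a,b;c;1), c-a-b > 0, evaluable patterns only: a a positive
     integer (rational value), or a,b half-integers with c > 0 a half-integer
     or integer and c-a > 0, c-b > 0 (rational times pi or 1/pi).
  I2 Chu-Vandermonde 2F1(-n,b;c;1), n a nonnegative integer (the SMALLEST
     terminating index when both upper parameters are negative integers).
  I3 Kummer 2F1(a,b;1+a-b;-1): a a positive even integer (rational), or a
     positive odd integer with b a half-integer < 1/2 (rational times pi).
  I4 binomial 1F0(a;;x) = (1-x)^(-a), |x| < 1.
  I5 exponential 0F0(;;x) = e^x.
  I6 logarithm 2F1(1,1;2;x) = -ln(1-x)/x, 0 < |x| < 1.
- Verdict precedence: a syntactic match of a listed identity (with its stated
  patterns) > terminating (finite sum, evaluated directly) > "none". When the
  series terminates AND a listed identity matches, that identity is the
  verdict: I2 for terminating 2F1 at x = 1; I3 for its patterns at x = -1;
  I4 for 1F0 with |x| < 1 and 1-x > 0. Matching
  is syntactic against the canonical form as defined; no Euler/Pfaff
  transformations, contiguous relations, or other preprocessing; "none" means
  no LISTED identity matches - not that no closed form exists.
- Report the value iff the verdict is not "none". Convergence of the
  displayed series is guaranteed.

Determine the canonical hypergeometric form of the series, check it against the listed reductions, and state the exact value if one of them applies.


First insight: t_0 being -2, the running product (C = -2) telescopes to a rising factorial.
Ratio: r(k) = \frac{7}{8} * (k+\frac{4}{11}) / [(k+1)] - rational; roots negated = parameters, x = \frac{7}{8}, C = -2.

This is -2 * 1F0(\frac{4}{11}; -; \frac{7}{8}) in reduced canonical form. Verdict (x = \frac{7}{8}): binomial (I4) applies (the 1F0 binomial series: exponent -4/11, x = \frac{7}{8}). Its exact value is \left(-2\right) \cdot \left(\frac{1}{8}\right)^{-\frac{4}{11}}.


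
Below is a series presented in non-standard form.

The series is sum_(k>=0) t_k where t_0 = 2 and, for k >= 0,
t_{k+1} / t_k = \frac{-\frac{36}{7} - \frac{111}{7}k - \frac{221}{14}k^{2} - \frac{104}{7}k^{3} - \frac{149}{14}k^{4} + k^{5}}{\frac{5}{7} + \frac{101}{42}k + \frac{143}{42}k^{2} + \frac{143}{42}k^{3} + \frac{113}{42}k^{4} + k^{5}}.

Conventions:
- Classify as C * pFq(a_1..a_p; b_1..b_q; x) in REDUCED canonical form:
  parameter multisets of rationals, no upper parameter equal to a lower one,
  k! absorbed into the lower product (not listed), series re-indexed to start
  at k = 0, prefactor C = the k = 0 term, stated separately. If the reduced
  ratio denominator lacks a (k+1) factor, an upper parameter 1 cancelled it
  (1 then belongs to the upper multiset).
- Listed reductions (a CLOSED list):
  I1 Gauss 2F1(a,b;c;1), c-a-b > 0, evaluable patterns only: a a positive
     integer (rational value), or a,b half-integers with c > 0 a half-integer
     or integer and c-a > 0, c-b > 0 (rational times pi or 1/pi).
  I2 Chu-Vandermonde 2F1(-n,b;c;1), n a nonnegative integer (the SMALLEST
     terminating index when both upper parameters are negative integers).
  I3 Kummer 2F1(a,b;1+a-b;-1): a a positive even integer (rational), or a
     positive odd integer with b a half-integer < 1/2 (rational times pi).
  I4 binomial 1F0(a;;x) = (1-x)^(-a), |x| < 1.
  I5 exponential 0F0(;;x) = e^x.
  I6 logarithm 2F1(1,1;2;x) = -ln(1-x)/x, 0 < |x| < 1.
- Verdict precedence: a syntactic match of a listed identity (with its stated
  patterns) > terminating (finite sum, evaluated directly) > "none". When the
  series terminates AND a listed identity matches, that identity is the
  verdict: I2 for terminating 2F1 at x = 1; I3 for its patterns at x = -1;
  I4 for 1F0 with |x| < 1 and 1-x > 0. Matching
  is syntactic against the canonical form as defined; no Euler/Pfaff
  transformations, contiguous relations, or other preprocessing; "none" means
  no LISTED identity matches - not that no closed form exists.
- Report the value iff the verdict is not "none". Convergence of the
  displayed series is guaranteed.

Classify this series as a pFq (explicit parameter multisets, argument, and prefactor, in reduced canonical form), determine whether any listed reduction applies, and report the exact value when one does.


Reduced: x = 1, 2F1, upper = {-12, \frac{1}{2}}, lower = {\frac{5}{6}}, C = 2. Verdict: Chu-Vandermonde (I2) fires (terminating 2F1 at x = 1 with n = 12, b = 1/2, c = \frac{5}{6}). Its exact value is \frac{69172461568}{285360448253}.

Structural cue: from the first term 2: the expanded ratio factors over Q; C = 2, x = 1, roots give parameters.
Adjacent-term ratio: r(k) = 1 * (k-12) (k+\frac{1}{2}) / [(k+\frac{5}{6}) (k+1)] - poly over poly, x = 1 from leading terms; C = 2 at k = 0.


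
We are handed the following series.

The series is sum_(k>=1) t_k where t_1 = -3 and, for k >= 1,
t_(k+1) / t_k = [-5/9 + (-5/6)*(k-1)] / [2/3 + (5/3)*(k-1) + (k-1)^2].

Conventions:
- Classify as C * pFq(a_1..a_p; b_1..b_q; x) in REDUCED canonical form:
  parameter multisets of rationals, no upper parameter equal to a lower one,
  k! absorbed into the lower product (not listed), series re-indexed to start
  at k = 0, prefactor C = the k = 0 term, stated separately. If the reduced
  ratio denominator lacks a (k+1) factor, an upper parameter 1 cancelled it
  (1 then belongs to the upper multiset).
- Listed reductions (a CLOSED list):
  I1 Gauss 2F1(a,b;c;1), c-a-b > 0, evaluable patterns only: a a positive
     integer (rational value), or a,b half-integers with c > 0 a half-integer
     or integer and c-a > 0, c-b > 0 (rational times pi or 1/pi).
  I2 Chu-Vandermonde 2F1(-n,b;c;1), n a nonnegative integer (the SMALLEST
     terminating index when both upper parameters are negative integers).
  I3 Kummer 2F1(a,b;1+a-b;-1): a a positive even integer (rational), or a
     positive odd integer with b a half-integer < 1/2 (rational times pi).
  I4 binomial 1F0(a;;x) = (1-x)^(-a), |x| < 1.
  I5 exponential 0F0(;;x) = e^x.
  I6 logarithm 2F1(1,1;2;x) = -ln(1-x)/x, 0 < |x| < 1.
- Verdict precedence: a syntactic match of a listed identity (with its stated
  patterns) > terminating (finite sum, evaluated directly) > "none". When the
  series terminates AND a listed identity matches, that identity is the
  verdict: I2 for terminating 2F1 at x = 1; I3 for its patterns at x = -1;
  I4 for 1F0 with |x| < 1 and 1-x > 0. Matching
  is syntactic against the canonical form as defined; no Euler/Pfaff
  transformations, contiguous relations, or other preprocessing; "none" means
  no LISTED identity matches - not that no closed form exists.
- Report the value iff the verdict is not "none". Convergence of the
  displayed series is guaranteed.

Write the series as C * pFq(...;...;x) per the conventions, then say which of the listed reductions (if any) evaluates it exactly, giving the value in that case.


Key step: from the first term -3: the ratio is unreduced: k + 2/3 divides both sides (C = -3).
Adjacent-term ratio: r(k) = (-5/6) * 1 / [(k+1)] - rational; roots negated = parameters, x = (-5/6), C = -3.

x = -5/6 here; the reduced form reads 0F0, upper {-}, lower {-}, C = -3. Verdict: this is the exponential series (I5) (the 0F0 exponential series at x = -5/6). Hence: (-3) * e^(-5/6).


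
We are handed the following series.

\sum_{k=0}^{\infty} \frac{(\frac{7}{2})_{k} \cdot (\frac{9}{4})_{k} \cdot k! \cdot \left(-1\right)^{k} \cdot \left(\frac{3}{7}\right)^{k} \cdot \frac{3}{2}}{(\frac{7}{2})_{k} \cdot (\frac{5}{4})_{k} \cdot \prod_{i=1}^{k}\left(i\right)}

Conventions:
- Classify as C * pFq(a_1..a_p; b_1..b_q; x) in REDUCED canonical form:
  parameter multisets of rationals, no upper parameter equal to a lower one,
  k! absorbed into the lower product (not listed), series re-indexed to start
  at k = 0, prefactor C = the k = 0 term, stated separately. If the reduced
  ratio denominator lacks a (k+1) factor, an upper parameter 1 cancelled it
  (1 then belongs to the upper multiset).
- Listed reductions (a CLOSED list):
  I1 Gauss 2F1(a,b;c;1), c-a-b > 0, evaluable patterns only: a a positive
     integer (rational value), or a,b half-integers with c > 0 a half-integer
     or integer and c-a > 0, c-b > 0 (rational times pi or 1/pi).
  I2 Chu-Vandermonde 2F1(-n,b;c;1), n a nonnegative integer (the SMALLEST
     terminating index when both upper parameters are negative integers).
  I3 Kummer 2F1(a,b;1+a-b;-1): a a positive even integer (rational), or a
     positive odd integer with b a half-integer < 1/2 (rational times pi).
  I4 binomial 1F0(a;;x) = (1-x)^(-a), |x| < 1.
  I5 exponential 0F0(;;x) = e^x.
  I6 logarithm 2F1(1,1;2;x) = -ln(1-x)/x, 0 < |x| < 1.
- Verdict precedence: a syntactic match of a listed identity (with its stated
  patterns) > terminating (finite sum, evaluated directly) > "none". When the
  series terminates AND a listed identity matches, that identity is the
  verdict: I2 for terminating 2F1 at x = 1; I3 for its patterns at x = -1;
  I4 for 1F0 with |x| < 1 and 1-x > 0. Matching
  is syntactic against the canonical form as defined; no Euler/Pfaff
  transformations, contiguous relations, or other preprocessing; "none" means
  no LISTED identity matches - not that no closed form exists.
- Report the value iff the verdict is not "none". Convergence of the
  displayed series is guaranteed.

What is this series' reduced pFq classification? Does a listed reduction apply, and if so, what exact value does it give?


This is \frac{3}{2} * 2F1(1, \frac{9}{4}; \frac{5}{4}; -\frac{3}{7}) in reduced canonical form. Verdict: no listed reduction: x = -\frac{3}{7} and upper {1, \frac{9}{4}} fail every I1-I6 pattern.

The tell: from the first term \frac{3}{2}: the factorial ratio (C = 3/2) (k+a-1)!/(a-1)! is a rising factorial (a)_k.
Ratio: r(k) = -\frac{3}{7} * (k+1) (k+\frac{9}{4}) / [(k+\frac{5}{4}) (k+1)] - rational in k, leading ratio -\frac{3}{7}; with t_0 = \frac{3}{2}, classification follows.
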